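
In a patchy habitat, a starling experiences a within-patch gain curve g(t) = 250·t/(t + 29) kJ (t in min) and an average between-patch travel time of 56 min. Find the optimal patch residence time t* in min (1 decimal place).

Maximise g(t)/(T+t): set derivative to zero → g'(t)(T+t) = g(t).
g'(t) = 250·29/(t + 29)². Setting 250·29/(t+29)² = 250t/[(t+29)(56+t)] gives 29(56+t) = t(t+29), so t² = 29×56 = 1624.
t* = √1624 = 40.3 min.

40.3 min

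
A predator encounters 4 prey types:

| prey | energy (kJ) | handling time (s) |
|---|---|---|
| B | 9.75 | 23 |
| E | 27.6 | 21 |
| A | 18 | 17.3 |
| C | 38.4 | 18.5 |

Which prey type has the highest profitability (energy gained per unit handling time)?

C

Profitability E/h (kJ/s): B = 9.75/23 = 0.424, E = 27.6/21 = 1.31, A = 18/17.3 = 1.04, C = 38.4/18.5 = 2.08.
Ranked: C > E > A > B.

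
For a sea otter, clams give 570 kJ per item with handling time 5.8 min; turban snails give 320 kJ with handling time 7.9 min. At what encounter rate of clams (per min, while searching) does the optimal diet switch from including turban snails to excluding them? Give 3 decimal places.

0.121 per min

The zero-one rule: include turban snails iff E₂/h₂ > λE₁/(1+λh₁). Equality gives the switch point.
λE₁h₂ = E₂ + λE₂h₁ ⇒ λ = E₂/(E₁h₂ − E₂h₁) = 320/(4503 − 1856) = 0.1209 per min.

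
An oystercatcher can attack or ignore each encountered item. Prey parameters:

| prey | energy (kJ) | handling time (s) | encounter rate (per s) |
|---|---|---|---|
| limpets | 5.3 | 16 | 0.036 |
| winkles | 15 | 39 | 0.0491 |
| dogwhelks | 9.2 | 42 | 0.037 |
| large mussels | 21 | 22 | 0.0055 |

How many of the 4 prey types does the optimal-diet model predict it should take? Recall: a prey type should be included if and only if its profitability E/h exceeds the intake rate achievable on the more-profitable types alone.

Profitabilities (E/h, kJ/s): large mussels 0.955, winkles 0.385, limpets 0.331, dogwhelks 0.219. Add prey in this order while the next type's profitability exceeds the intake rate on those already taken.
Rate on top 1: 0.103. winkles: 0.385 > 0.103 → include.
Rate on top 2: 0.2806. limpets: 0.331 > 0.2806 → include.
Rate on top 3: 0.2887. dogwhelks: 0.219 < 0.2887 → exclude; stop.
Optimal diet: large mussels, winkles, limpets — 3 of 4 types.

3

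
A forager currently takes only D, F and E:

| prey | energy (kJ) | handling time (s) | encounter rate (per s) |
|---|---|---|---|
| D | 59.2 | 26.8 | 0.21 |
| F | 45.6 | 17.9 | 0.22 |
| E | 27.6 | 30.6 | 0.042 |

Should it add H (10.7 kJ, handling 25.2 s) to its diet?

Intake rate on the current diet: R = (0.21×59.2 + 0.22×45.6 + 0.042×27.6) / (1 + 0.21×26.8 + 0.22×17.9 + 0.042×30.6) = 23.62/11.85 = 1.993 kJ/s.
H: E/h = 10.7/25.2 = 0.4246 kJ/s.
Since 0.4246 < R, time spent handling H is better spent searching.

No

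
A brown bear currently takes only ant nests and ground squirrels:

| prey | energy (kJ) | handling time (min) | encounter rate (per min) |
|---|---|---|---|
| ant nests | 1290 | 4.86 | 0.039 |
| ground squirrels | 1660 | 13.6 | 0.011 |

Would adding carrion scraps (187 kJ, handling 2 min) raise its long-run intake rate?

Current rate: (0.039×1290 + 0.011×1660)/(1 + 0.039×4.86 + 0.011×13.6) = 51.2 kJ/min.
carrion scraps: E/h = 187/2 = 93.5 kJ/min.
Since 93.5 > R, including carrion scraps increases the long-run rate.

Yes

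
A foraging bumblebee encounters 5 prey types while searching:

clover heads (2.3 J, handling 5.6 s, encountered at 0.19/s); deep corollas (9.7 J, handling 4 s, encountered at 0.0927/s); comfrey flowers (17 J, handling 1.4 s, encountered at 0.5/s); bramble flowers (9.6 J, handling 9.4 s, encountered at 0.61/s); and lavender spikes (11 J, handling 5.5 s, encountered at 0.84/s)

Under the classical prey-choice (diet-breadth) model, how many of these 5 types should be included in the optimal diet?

Profitabilities (E/h, J/s): comfrey flowers 12.1, deep corollas 2.42, lavender spikes 2, bramble flowers 1.02, clover heads 0.411. Add prey in this order while the next type's profitability exceeds the intake rate on those already taken.
Rate on top 1: 5. deep corollas: 2.42 < 5 → exclude; stop.
Optimal diet: comfrey flowers — 1 of 5 types.

1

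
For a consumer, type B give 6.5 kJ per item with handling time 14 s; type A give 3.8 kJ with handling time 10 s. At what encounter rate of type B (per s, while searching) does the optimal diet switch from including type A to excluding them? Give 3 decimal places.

0.322 per s

At the threshold, the rate on type B alone equals the profitability of type A: λ·6.5/(1 + λ·14) = 3.8/10 = 0.38.
Rearranging, λ(6.5 − 0.38×14) = 0.38, so λ = 0.38/1.18 = 0.322 per s.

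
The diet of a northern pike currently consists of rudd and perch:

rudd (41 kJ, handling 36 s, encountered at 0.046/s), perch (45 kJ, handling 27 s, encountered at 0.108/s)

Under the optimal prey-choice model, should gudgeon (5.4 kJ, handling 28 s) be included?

Current rate: (0.046×41 + 0.108×45)/(1 + 0.046×36 + 0.108×27) = 1.211 kJ/s.
gudgeon: E/h = 5.4/28 = 0.1929 kJ/s.
Since 0.1929 < R, time spent handling gudgeon is better spent searching.

No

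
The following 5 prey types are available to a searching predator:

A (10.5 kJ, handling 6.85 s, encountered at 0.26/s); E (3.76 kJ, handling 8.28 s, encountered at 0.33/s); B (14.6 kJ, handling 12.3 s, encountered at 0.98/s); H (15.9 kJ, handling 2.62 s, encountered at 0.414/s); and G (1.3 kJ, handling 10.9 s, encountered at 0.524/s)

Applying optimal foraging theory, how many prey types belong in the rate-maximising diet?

1

Profitabilities (E/h, kJ/s): H 6.07, A 1.53, B 1.19, E 0.454, G 0.119. Add prey in this order while the next type's profitability exceeds the intake rate on those already taken.
Rate on top 1: 3.158. A: 1.53 < 3.158 → exclude; stop.
Optimal diet: H — 1 of 5 types.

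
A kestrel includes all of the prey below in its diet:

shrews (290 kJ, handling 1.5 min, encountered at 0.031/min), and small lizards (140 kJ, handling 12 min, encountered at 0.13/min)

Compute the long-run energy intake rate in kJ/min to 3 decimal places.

10.432 kJ/min

R = Σλ_iE_i / (1 + Σλ_ih_i)
Numerator: 0.031×290 + 0.13×140 = 27.19
Denominator: 1 + 0.031×1.5 + 0.13×12 = 2.607
R = 27.19/2.607 = 10.43 kJ/min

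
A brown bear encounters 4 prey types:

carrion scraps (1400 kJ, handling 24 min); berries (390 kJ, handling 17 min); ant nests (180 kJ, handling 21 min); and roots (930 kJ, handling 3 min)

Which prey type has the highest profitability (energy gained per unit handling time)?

In descending order of E/h:
roots: 930/3 = 310 kJ/min
carrion scraps: 1400/24 = 58.3 kJ/min
berries: 390/17 = 22.9 kJ/min
ant nests: 180/21 = 8.57 kJ/min

roots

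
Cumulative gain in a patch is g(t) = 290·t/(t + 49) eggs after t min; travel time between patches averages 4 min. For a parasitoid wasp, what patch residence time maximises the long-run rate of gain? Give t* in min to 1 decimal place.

Optimal t* satisfies g'(t*) = g(t*)/(T + t*).
g'(t) = 290·49/(t + 49)². Setting 290·49/(t+49)² = 290t/[(t+49)(4+t)] gives 49(4+t) = t(t+49), so t² = 49×4 = 196.
t* = √196 = 14 min.

14.0 min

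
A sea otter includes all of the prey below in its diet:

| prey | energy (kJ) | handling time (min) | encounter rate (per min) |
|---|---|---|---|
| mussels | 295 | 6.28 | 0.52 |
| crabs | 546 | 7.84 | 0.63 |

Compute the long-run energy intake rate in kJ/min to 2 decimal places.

Energy encountered per unit search time: 0.52×295 + 0.63×546 = 497.4 kJ/min.
Handling time per unit search time: 0.52×6.28 + 0.63×7.84 = 8.205.
Rate = 497.4/(1 + 8.205) = 54.03 kJ/min.

54.03 kJ/min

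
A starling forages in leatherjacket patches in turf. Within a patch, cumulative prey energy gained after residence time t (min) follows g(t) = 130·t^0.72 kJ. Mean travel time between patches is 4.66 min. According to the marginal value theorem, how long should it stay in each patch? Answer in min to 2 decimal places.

By the marginal value theorem, leave when the instantaneous gain rate g'(t) equals the habitat-wide average g(t)/(T + t).
g'(t) = 0.72·130·t^-0.28. Setting 0.72·130·t^-0.28 = 130·t^0.72/(4.66+t) gives 0.72(4.66+t) = t, so 0.28·t = 0.72×4.66.
t* = 0.72×4.66/0.28 = 11.98 min.

11.98 min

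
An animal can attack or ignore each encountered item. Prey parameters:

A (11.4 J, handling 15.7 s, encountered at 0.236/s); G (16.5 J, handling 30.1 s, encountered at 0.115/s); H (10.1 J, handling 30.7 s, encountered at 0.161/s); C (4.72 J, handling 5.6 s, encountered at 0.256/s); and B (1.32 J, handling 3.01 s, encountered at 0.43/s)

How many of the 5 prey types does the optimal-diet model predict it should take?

Profitabilities (E/h, J/s): C 0.843, A 0.726, G 0.548, B 0.439, H 0.329. Add prey in this order while the next type's profitability exceeds the intake rate on those already taken.
Rate on top 1: 0.4965. A: 0.726 > 0.4965 → include.
Rate on top 2: 0.6351. G: 0.548 < 0.6351 → exclude; stop.
Optimal diet: C, A — 2 of 5 types.

2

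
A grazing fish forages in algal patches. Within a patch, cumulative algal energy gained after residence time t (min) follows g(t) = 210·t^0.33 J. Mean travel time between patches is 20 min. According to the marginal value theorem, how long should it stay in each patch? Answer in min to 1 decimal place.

By the marginal value theorem, leave when the instantaneous gain rate g'(t) equals the habitat-wide average g(t)/(T + t).
g'(t) = 0.33·210·t^-0.67. Setting 0.33·210·t^-0.67 = 210·t^0.33/(20+t) gives 0.33(20+t) = t, so 0.67·t = 0.33×20.
t* = 0.33×20/0.67 = 9.851 min.

9.9 min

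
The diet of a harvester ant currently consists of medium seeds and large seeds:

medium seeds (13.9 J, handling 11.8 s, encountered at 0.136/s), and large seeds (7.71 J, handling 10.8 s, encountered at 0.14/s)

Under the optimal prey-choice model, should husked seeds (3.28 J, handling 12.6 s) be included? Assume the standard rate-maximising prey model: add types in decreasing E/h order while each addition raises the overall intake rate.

No

Intake rate on the current diet: R = (0.136×13.9 + 0.14×7.71) / (1 + 0.136×11.8 + 0.14×10.8) = 2.97/4.117 = 0.7214 J/s.
husked seeds: E/h = 3.28/12.6 = 0.2603 J/s.
Since 0.2603 < R, time spent handling husked seeds is better spent searching.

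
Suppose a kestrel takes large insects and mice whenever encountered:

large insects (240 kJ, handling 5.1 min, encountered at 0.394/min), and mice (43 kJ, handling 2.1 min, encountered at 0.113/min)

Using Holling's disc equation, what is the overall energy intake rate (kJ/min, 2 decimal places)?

30.62 kJ/min

Energy encountered per unit search time: 0.394×240 + 0.113×43 = 99.42 kJ/min.
Handling time per unit search time: 0.394×5.1 + 0.113×2.1 = 2.247.
Rate = 99.42/(1 + 2.247) = 30.62 kJ/min.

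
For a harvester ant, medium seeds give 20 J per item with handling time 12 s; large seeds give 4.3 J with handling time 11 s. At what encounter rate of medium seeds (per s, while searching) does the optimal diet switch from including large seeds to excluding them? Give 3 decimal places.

0.026 per s

The zero-one rule: include large seeds iff E₂/h₂ > λE₁/(1+λh₁). Equality gives the switch point.
λE₁h₂ = E₂ + λE₂h₁ ⇒ λ = E₂/(E₁h₂ − E₂h₁) = 4.3/(220 − 51.6) = 0.02553 per s.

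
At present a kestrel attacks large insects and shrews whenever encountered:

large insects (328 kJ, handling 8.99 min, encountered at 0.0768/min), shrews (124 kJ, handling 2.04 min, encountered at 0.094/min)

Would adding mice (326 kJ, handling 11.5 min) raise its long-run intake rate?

Intake rate on the current diet: R = (0.0768×328 + 0.094×124) / (1 + 0.0768×8.99 + 0.094×2.04) = 36.85/1.882 = 19.58 kJ/min.
mice: E/h = 326/11.5 = 28.35 kJ/min.
Since 28.35 > R, including mice increases the long-run rate.

Yes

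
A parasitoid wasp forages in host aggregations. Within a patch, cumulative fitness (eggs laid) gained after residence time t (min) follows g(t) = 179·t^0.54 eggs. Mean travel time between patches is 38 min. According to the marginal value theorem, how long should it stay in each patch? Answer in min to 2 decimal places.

Optimal t* satisfies g'(t*) = g(t*)/(T + t*).
g'(t) = 0.54·179·t^-0.46. Setting 0.54·179·t^-0.46 = 179·t^0.54/(38+t) gives 0.54(38+t) = t, so 0.46·t = 0.54×38.
t* = 0.54×38/0.46 = 44.61 min.

44.61 min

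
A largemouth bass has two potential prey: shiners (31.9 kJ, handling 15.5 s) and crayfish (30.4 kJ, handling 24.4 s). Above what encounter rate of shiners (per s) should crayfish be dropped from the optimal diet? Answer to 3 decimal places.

The zero-one rule: include crayfish iff E₂/h₂ > λE₁/(1+λh₁). Equality gives the switch point.
λE₁h₂ = E₂ + λE₂h₁ ⇒ λ = E₂/(E₁h₂ − E₂h₁) = 30.4/(778.4 − 471.2) = 0.09897 per s.

0.099 per s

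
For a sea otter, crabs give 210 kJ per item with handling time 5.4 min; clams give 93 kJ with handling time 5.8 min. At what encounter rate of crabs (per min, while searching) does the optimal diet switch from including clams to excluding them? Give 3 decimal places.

0.130 per min

The zero-one rule: include clams iff E₂/h₂ > λE₁/(1+λh₁). Equality gives the switch point.
λE₁h₂ = E₂ + λE₂h₁ ⇒ λ = E₂/(E₁h₂ − E₂h₁) = 93/(1218 − 502.2) = 0.1299 per min.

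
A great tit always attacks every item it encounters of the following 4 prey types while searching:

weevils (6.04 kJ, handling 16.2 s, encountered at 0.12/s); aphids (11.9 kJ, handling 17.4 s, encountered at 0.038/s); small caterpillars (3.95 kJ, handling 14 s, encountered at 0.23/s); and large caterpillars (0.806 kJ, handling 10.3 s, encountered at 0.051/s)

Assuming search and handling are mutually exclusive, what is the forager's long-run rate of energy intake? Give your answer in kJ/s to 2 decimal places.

R = Σλ_iE_i / (1 + Σλ_ih_i)
Numerator: 0.12×6.04 + 0.038×11.9 + 0.23×3.95 + 0.051×0.806 = 2.127
Denominator: 1 + 0.12×16.2 + 0.038×17.4 + 0.23×14 + 0.051×10.3 = 7.351
R = 2.127/7.351 = 0.2893 kJ/s

0.29 kJ/s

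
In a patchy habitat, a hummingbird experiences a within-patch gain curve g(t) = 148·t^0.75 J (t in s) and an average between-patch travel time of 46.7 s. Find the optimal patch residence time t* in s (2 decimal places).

By the marginal value theorem, leave when the instantaneous gain rate g'(t) equals the habitat-wide average g(t)/(T + t).
g'(t) = 0.75·148·t^-0.25. Setting 0.75·148·t^-0.25 = 148·t^0.75/(46.7+t) gives 0.75(46.7+t) = t, so 0.25·t = 0.75×46.7.
t* = 0.75×46.7/0.25 = 140.1 s.

140.10 s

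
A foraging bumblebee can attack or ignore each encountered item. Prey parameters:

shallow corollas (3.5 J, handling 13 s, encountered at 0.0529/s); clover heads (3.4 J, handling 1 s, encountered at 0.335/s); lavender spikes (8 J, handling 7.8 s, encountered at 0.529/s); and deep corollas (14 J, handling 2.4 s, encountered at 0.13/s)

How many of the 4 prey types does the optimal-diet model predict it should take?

2

Profitabilities (E/h, J/s): deep corollas 5.83, clover heads 3.4, lavender spikes 1.03, shallow corollas 0.269. Add prey in this order while the next type's profitability exceeds the intake rate on those already taken.
Rate on top 1: 1.387. clover heads: 3.4 > 1.387 → include.
Rate on top 2: 1.797. lavender spikes: 1.03 < 1.797 → exclude; stop.
Optimal diet: deep corollas, clover heads — 2 of 4 types.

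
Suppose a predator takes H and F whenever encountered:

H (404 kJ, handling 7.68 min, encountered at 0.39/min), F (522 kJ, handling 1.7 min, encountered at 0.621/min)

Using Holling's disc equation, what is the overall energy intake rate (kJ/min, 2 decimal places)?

95.37 kJ/min

Energy encountered per unit search time: 0.39×404 + 0.621×522 = 481.7 kJ/min.
Handling time per unit search time: 0.39×7.68 + 0.621×1.7 = 4.051.
Rate = 481.7/(1 + 4.051) = 95.37 kJ/min.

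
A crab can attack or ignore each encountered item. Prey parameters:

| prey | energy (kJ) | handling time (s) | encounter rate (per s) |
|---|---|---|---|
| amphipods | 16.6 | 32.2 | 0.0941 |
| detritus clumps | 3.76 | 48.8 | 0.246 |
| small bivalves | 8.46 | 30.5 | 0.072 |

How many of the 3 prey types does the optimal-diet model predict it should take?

1

Profitabilities (E/h, kJ/s): amphipods 0.516, small bivalves 0.277, detritus clumps 0.077. Add prey in this order while the next type's profitability exceeds the intake rate on those already taken.
Rate on top 1: 0.3876. small bivalves: 0.277 < 0.3876 → exclude; stop.
Optimal diet: amphipods — 1 of 3 types.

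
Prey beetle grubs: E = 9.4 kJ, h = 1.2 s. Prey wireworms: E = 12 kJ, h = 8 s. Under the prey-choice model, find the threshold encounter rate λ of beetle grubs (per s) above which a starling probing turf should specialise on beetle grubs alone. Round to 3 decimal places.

Drop wireworms once their profitability E₂/h₂ falls below the rate achievable on beetle grubs alone: E₂/h₂ = λE₁/(1 + λh₁).
Solve for λ: λE₁h₂ = E₂(1 + λh₁) → λ(E₁h₂ − E₂h₁) = E₂ → λ = E₂/(E₁h₂ − E₂h₁).
λ = 12/(9.4×8 − 12×1.2) = 12/60.8 = 0.1974 per s.

0.197 per s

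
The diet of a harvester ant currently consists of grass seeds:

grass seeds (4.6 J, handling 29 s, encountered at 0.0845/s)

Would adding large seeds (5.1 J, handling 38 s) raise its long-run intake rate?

Intake rate on the current diet: R = (0.0845×4.6) / (1 + 0.0845×29) = 0.3887/3.451 = 0.1127 J/s.
large seeds: E/h = 5.1/38 = 0.1342 J/s.
0.1342 > 0.1127, so adding large seeds raises the average — include it.

Yes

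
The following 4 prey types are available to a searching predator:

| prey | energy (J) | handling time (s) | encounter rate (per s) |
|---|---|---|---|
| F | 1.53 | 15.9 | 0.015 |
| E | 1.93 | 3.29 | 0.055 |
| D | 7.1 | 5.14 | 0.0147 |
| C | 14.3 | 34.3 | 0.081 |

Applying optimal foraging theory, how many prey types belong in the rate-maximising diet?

3

Rank by E/h (J/s): D 1.38, E 0.587, C 0.417, F 0.0962. Include each in turn until the next type's E/h falls below the running intake rate.
Rate on top 1: 0.09704. E: 0.587 > 0.09704 → include.
Rate on top 2: 0.1675. C: 0.417 > 0.1675 → include.
Rate on top 3: 0.3393. F: 0.0962 < 0.3393 → exclude; stop.
Optimal diet: D, E, C — 3 of 4 types.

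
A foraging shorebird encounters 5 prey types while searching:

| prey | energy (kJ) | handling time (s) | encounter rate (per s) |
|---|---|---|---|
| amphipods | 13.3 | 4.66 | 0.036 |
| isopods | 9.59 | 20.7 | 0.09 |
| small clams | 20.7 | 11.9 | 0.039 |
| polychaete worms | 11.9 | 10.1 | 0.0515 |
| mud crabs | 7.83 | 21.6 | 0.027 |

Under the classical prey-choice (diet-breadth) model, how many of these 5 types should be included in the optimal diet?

E/h in descending order: amphipods 2.85, small clams 1.74, polychaete worms 1.18, isopods 0.463, mud crabs 0.362 kJ/s. The optimal diet is the largest prefix of this list for which every included type satisfies E_i/h_i > R on the types above it.
Rate on top 1: 0.41. small clams: 1.74 > 0.41 → include.
Rate on top 2: 0.7881. polychaete worms: 1.18 > 0.7881 → include.
Rate on top 3: 0.8824. isopods: 0.463 < 0.8824 → exclude; stop.
Optimal diet: amphipods, small clams, polychaete worms — 3 of 5 types.

3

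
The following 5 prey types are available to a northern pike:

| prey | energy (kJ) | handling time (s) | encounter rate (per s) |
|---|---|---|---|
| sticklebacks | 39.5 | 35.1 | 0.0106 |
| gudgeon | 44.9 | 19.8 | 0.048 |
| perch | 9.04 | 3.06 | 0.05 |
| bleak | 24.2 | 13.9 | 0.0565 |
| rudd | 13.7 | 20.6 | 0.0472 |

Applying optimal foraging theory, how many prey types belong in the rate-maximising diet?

3

E/h in descending order: perch 2.95, gudgeon 2.27, bleak 1.74, sticklebacks 1.13, rudd 0.665 kJ/s. The optimal diet is the largest prefix of this list for which every included type satisfies E_i/h_i > R on the types above it.
Rate on top 1: 0.392. gudgeon: 2.27 > 0.392 → include.
Rate on top 2: 1.24. bleak: 1.74 > 1.24 → include.
Rate on top 3: 1.376. sticklebacks: 1.13 < 1.376 → exclude; stop.
Optimal diet: perch, gudgeon, bleak — 3 of 5 types.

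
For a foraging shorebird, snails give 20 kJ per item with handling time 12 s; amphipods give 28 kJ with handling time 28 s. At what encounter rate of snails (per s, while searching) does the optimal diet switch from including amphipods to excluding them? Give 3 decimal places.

The zero-one rule: include amphipods iff E₂/h₂ > λE₁/(1+λh₁). Equality gives the switch point.
λE₁h₂ = E₂ + λE₂h₁ ⇒ λ = E₂/(E₁h₂ − E₂h₁) = 28/(560 − 336) = 0.125 per s.

0.125 per s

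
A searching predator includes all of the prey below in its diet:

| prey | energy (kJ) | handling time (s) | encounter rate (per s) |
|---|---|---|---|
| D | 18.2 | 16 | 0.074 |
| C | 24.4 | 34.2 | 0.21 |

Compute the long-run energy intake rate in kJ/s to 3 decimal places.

0.691 kJ/s

R = (0.074×18.2 + 0.21×24.4) / (1 + 0.074×16 + 0.21×34.2) = 6.471/9.366 = 0.6909 kJ/s.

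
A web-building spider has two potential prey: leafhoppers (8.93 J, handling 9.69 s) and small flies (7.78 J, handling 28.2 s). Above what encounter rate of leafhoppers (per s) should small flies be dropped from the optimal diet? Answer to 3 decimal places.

The zero-one rule: include small flies iff E₂/h₂ > λE₁/(1+λh₁). Equality gives the switch point.
λE₁h₂ = E₂ + λE₂h₁ ⇒ λ = E₂/(E₁h₂ − E₂h₁) = 7.78/(251.8 − 75.39) = 0.04409 per s.

0.044 per s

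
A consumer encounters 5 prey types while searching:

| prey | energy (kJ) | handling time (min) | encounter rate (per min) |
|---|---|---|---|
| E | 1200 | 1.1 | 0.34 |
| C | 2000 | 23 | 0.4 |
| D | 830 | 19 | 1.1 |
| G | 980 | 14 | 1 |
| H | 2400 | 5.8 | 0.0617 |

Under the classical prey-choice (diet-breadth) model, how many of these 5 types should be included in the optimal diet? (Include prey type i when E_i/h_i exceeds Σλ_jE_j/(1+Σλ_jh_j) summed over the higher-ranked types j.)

2

Rank by E/h (kJ/min): E 1.09e+03, H 414, C 87, G 70, D 43.7. Include each in turn until the next type's E/h falls below the running intake rate.
Rate on top 1: 296.9. H: 414 > 296.9 → include.
Rate on top 2: 321.1. C: 87 < 321.1 → exclude; stop.
Optimal diet: E, H — 2 of 5 types.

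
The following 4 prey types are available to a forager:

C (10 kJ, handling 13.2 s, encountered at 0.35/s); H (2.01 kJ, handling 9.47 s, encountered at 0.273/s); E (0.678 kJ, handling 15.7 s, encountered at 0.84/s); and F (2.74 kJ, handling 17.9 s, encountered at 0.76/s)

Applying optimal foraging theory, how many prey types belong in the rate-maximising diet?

Rank by E/h (kJ/s): C 0.758, H 0.212, F 0.153, E 0.0432. Include each in turn until the next type's E/h falls below the running intake rate.
Rate on top 1: 0.6228. H: 0.212 < 0.6228 → exclude; stop.
Optimal diet: C — 1 of 4 types.

1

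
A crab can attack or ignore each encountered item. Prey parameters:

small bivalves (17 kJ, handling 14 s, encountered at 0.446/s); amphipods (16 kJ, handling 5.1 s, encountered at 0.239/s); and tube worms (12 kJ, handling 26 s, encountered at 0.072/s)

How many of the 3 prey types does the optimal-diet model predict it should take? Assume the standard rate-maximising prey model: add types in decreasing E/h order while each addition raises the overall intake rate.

1

Rank by E/h (kJ/s): amphipods 3.14, small bivalves 1.21, tube worms 0.462. Include each in turn until the next type's E/h falls below the running intake rate.
Rate on top 1: 1.723. small bivalves: 1.21 < 1.723 → exclude; stop.
Optimal diet: amphipods — 1 of 3 types.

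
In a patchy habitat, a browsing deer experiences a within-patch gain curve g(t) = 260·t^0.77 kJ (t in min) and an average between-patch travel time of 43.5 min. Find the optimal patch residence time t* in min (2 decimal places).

Maximise g(t)/(T+t): set derivative to zero → g'(t)(T+t) = g(t).
g'(t) = 0.77·260·t^-0.23. Setting 0.77·260·t^-0.23 = 260·t^0.77/(43.5+t) gives 0.77(43.5+t) = t, so 0.23·t = 0.77×43.5.
t* = 0.77×43.5/0.23 = 145.6 min.

145.63 min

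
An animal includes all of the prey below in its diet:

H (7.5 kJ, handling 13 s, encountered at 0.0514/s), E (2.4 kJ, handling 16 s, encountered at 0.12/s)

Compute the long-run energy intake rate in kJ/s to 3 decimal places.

R = (0.0514×7.5 + 0.12×2.4) / (1 + 0.0514×13 + 0.12×16) = 0.6735/3.588 = 0.1877 kJ/s.

0.188 kJ/s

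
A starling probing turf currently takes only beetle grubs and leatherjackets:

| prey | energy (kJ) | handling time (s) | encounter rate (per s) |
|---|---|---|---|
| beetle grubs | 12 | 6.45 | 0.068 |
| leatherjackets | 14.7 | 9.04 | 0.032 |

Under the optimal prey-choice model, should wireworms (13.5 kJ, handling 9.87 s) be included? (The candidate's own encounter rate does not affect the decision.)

Current rate: (0.068×12 + 0.032×14.7)/(1 + 0.068×6.45 + 0.032×9.04) = 0.7445 kJ/s.
wireworms: E/h = 13.5/9.87 = 1.368 kJ/s.
1.368 > 0.7445, so adding wireworms raises the average — include it.

Yes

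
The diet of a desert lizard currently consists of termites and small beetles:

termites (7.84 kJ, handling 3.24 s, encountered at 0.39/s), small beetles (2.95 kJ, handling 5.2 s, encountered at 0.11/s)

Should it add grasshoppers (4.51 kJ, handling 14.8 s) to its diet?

Intake rate on the current diet: R = (0.39×7.84 + 0.11×2.95) / (1 + 0.39×3.24 + 0.11×5.2) = 3.382/2.836 = 1.193 kJ/s.
Profitability of grasshoppers: 4.51/14.8 = 0.3047 kJ/s.
Since 0.3047 < R, time spent handling grasshoppers is better spent searching.

No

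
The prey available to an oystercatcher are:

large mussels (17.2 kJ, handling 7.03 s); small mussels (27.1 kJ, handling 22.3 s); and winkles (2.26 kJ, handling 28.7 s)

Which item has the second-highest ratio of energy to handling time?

In descending order of E/h:
large mussels: 17.2/7.03 = 2.45 kJ/s
small mussels: 27.1/22.3 = 1.22 kJ/s
winkles: 2.26/28.7 = 0.0787 kJ/s

small mussels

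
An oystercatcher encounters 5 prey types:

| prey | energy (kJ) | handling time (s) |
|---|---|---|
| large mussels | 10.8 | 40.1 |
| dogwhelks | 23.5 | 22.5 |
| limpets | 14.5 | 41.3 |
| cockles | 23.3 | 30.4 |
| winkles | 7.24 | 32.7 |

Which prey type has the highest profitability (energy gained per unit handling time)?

Profitability E/h (kJ/s): large mussels = 10.8/40.1 = 0.269, dogwhelks = 23.5/22.5 = 1.04, limpets = 14.5/41.3 = 0.351, cockles = 23.3/30.4 = 0.766, winkles = 7.24/32.7 = 0.221.
Ranked: dogwhelks > cockles > limpets > large mussels > winkles.

dogwhelks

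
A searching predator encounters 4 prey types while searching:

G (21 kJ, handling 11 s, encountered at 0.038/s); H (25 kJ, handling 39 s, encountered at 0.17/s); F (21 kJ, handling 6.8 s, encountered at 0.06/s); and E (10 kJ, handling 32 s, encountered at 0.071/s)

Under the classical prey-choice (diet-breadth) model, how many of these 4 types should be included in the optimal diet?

2

Profitabilities (E/h, kJ/s): F 3.09, G 1.91, H 0.641, E 0.312. Add prey in this order while the next type's profitability exceeds the intake rate on those already taken.
Rate on top 1: 0.8949. G: 1.91 > 0.8949 → include.
Rate on top 2: 1.127. H: 0.641 < 1.127 → exclude; stop.
Optimal diet: F, G — 2 of 4 types.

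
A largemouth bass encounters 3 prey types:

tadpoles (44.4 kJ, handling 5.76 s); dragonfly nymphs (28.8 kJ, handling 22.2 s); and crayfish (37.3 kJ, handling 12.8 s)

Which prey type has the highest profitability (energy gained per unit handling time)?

Profitability E/h (kJ/s): tadpoles = 44.4/5.76 = 7.71, dragonfly nymphs = 28.8/22.2 = 1.3, crayfish = 37.3/12.8 = 2.91.
Ranked: tadpoles > crayfish > dragonfly nymphs.

tadpoles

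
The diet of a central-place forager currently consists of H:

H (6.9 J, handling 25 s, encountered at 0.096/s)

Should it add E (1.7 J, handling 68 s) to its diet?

On H alone, R = ΣλE/(1+Σλh) = 0.6624/3.4 = 0.1948 J/s.
Profitability of E: 1.7/68 = 0.025 J/s.
0.025 < 0.1948, so adding E would lower the average — exclude it.

No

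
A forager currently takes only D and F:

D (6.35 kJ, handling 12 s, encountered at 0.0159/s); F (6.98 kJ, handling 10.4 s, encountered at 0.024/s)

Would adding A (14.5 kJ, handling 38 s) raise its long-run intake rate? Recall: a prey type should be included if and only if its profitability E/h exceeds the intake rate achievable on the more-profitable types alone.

Intake rate on the current diet: R = (0.0159×6.35 + 0.024×6.98) / (1 + 0.0159×12 + 0.024×10.4) = 0.2685/1.44 = 0.1864 kJ/s.
A: E/h = 14.5/38 = 0.3816 kJ/s.
Since 0.3816 > R, including A increases the long-run rate.

Yes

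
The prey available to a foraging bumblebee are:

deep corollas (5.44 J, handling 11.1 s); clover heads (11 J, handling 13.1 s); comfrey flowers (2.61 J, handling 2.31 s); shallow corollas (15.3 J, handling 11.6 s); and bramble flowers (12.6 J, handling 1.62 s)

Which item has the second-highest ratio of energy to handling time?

In descending order of E/h:
bramble flowers: 12.6/1.62 = 7.78 J/s
shallow corollas: 15.3/11.6 = 1.32 J/s
comfrey flowers: 2.61/2.31 = 1.13 J/s
clover heads: 11/13.1 = 0.84 J/s
deep corollas: 5.44/11.1 = 0.49 J/s

shallow corollas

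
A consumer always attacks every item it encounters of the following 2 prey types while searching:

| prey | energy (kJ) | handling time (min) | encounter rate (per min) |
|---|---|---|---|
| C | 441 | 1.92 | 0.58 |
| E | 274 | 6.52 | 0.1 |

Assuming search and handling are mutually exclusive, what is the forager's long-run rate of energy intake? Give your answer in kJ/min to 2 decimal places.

R = (0.58×441 + 0.1×274) / (1 + 0.58×1.92 + 0.1×6.52) = 283.2/2.766 = 102.4 kJ/min.

102.39 kJ/min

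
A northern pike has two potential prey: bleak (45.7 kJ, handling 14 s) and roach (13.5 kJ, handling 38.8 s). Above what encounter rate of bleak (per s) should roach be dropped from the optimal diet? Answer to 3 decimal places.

0.009 per s

The zero-one rule: include roach iff E₂/h₂ > λE₁/(1+λh₁). Equality gives the switch point.
λE₁h₂ = E₂ + λE₂h₁ ⇒ λ = E₂/(E₁h₂ − E₂h₁) = 13.5/(1773 − 189) = 0.008522 per s.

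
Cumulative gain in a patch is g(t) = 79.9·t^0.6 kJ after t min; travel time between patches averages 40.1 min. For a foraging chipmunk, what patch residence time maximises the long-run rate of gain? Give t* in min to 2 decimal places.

By the marginal value theorem, leave when the instantaneous gain rate g'(t) equals the habitat-wide average g(t)/(T + t).
g'(t) = 0.6·79.9·t^-0.4. Setting 0.6·79.9·t^-0.4 = 79.9·t^0.6/(40.1+t) gives 0.6(40.1+t) = t, so 0.40·t = 0.6×40.1.
t* = 0.6×40.1/0.40 = 60.15 min.

60.15 min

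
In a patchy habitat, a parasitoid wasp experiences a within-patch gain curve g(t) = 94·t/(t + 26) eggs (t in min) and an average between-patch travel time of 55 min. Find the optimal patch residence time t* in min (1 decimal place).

By the marginal value theorem, leave when the instantaneous gain rate g'(t) equals the habitat-wide average g(t)/(T + t).
g'(t) = 94·26/(t + 26)². Setting 94·26/(t+26)² = 94t/[(t+26)(55+t)] gives 26(55+t) = t(t+26), so t² = 26×55 = 1430.
t* = √1430 = 37.82 min.

37.8 min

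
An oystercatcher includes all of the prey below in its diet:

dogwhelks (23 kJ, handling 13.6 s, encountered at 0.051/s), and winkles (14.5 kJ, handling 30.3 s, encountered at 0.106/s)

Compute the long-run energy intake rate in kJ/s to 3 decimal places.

0.552 kJ/s

Energy encountered per unit search time: 0.051×23 + 0.106×14.5 = 2.71 kJ/s.
Handling time per unit search time: 0.051×13.6 + 0.106×30.3 = 3.905.
Rate = 2.71/(1 + 3.905) = 0.5525 kJ/s.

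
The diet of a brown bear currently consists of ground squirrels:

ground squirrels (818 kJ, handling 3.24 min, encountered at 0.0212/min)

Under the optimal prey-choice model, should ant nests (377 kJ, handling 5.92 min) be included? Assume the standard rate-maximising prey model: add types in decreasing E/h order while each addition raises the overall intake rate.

Yes

Current rate: (0.0212×818)/(1 + 0.0212×3.24) = 16.23 kJ/min.
ant nests: E/h = 377/5.92 = 63.68 kJ/min.
Since 63.68 > R, including ant nests increases the long-run rate.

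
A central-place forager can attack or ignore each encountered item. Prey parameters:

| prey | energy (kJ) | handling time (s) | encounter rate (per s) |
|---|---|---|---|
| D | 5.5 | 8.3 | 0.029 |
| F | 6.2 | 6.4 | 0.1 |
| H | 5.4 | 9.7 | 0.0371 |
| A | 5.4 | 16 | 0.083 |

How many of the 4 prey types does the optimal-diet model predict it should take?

Profitabilities (E/h, kJ/s): F 0.969, D 0.663, H 0.557, A 0.338. Add prey in this order while the next type's profitability exceeds the intake rate on those already taken.
Rate on top 1: 0.378. D: 0.663 > 0.378 → include.
Rate on top 2: 0.4145. H: 0.557 > 0.4145 → include.
Rate on top 3: 0.4373. A: 0.338 < 0.4373 → exclude; stop.
Optimal diet: F, D, H — 3 of 4 types.

3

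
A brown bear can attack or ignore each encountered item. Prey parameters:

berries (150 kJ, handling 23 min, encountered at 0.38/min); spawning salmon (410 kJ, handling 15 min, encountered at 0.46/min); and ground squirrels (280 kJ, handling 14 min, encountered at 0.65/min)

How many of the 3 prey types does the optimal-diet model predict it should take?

Rank by E/h (kJ/min): spawning salmon 27.3, ground squirrels 20, berries 6.52. Include each in turn until the next type's E/h falls below the running intake rate.
Rate on top 1: 23.87. ground squirrels: 20 < 23.87 → exclude; stop.
Optimal diet: spawning salmon — 1 of 3 types.

1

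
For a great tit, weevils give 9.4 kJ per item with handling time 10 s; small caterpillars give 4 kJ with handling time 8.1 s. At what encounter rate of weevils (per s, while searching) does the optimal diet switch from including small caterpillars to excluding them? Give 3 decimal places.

0.111 per s

At the threshold, the rate on weevils alone equals the profitability of small caterpillars: λ·9.4/(1 + λ·10) = 4/8.1 = 0.4938.
Rearranging, λ(9.4 − 0.4938×10) = 0.4938, so λ = 0.4938/4.462 = 0.1107 per s.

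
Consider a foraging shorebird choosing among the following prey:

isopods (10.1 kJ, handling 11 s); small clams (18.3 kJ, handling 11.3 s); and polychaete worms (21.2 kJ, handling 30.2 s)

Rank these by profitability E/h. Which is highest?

Profitability E/h (kJ/s): isopods = 10.1/11 = 0.918, small clams = 18.3/11.3 = 1.62, polychaete worms = 21.2/30.2 = 0.702.
Ranked: small clams > isopods > polychaete worms.

small clams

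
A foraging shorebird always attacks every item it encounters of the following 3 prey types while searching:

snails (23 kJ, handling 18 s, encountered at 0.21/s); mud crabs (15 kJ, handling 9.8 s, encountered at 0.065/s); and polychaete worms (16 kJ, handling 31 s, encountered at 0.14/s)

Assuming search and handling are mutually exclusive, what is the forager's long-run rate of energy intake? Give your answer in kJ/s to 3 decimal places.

0.825 kJ/s

R = Σλ_iE_i / (1 + Σλ_ih_i)
Numerator: 0.21×23 + 0.065×15 + 0.14×16 = 8.045
Denominator: 1 + 0.21×18 + 0.065×9.8 + 0.14×31 = 9.757
R = 8.045/9.757 = 0.8245 kJ/s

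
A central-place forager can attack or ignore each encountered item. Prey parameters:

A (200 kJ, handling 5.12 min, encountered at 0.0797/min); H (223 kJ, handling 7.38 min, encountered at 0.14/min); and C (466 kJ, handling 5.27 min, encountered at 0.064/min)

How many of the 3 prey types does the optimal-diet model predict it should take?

Profitabilities (E/h, kJ/min): C 88.4, A 39.1, H 30.2. Add prey in this order while the next type's profitability exceeds the intake rate on those already taken.
Rate on top 1: 22.3. A: 39.1 > 22.3 → include.
Rate on top 2: 26.22. H: 30.2 > 26.22 → include.
Optimal diet: C, A, H — 3 of 3 types.

3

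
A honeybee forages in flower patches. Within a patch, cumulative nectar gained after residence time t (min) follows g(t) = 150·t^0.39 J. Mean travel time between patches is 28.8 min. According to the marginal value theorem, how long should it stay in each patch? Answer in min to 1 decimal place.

By the marginal value theorem, leave when the instantaneous gain rate g'(t) equals the habitat-wide average g(t)/(T + t).
g'(t) = 0.39·150·t^-0.61. Setting 0.39·150·t^-0.61 = 150·t^0.39/(28.8+t) gives 0.39(28.8+t) = t, so 0.61·t = 0.39×28.8.
t* = 0.39×28.8/0.61 = 18.41 min.

18.4 min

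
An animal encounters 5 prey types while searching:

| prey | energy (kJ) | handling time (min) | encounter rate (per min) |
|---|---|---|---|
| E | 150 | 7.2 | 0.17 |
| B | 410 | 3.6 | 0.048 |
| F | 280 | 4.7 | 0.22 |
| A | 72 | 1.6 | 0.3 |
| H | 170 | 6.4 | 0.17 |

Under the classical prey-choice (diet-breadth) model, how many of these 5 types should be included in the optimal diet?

Profitabilities (E/h, kJ/min): B 114, F 59.6, A 45, H 26.6, E 20.8. Add prey in this order while the next type's profitability exceeds the intake rate on those already taken.
Rate on top 1: 16.78. F: 59.6 > 16.78 → include.
Rate on top 2: 36.83. A: 45 > 36.83 → include.
Rate on top 3: 38.29. H: 26.6 < 38.29 → exclude; stop.
Optimal diet: B, F, A — 3 of 5 types.

3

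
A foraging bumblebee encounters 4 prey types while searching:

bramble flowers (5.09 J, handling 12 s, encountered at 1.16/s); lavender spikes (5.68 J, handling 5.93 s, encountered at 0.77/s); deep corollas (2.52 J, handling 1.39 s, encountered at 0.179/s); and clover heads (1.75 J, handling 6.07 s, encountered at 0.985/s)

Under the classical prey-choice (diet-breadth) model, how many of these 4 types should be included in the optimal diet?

Rank by E/h (J/s): deep corollas 1.81, lavender spikes 0.958, bramble flowers 0.424, clover heads 0.288. Include each in turn until the next type's E/h falls below the running intake rate.
Rate on top 1: 0.3612. lavender spikes: 0.958 > 0.3612 → include.
Rate on top 2: 0.8297. bramble flowers: 0.424 < 0.8297 → exclude; stop.
Optimal diet: deep corollas, lavender spikes — 2 of 4 types.

2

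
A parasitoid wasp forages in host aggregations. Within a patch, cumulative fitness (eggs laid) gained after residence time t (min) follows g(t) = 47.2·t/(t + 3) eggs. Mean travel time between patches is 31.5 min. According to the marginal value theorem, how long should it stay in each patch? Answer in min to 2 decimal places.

Optimal t* satisfies g'(t*) = g(t*)/(T + t*).
g'(t) = 47.2·3/(t + 3)². Setting 47.2·3/(t+3)² = 47.2t/[(t+3)(31.5+t)] gives 3(31.5+t) = t(t+3), so t² = 3×31.5 = 94.5.
t* = √94.5 = 9.721 min.

9.72 min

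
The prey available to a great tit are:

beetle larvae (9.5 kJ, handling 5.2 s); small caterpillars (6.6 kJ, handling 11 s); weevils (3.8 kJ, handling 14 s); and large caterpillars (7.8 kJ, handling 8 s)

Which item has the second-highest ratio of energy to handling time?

Profitability E/h (kJ/s): beetle larvae = 9.5/5.2 = 1.83, small caterpillars = 6.6/11 = 0.6, weevils = 3.8/14 = 0.271, large caterpillars = 7.8/8 = 0.975.
Ranked: beetle larvae > large caterpillars > small caterpillars > weevils.

large caterpillars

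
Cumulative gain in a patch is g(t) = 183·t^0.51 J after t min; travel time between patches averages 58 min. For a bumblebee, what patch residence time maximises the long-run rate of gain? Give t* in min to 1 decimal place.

Optimal t* satisfies g'(t*) = g(t*)/(T + t*).
g'(t) = 0.51·183·t^-0.49. Setting 0.51·183·t^-0.49 = 183·t^0.51/(58+t) gives 0.51(58+t) = t, so 0.49·t = 0.51×58.
t* = 0.51×58/0.49 = 60.37 min.

60.4 min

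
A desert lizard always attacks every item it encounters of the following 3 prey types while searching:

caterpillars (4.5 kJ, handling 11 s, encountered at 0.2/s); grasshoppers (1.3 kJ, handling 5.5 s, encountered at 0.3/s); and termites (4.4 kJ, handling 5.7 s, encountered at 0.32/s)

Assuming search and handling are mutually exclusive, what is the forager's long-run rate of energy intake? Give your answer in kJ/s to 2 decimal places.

0.40 kJ/s

R = Σλ_iE_i / (1 + Σλ_ih_i)
Numerator: 0.2×4.5 + 0.3×1.3 + 0.32×4.4 = 2.698
Denominator: 1 + 0.2×11 + 0.3×5.5 + 0.32×5.7 = 6.674
R = 2.698/6.674 = 0.4043 kJ/s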